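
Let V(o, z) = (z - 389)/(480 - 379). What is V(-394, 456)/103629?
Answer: 67/10466529 ≈ 6.4014e-6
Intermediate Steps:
V(o, z) = -389/101 + z/101 (V(o, z) = (-389 + z)/101 = (-389 + z)*(1/101) = -389/101 + z/101)
V(-394, 456)/103629 = (-389/101 + (1/101)*456)/103629 = (-389/101 + 456/101)*(1/103629) = (67/101)*(1/103629) = 67/10466529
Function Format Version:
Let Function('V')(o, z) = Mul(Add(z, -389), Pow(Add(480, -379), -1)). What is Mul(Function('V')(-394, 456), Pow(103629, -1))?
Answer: Rational(67, 10466529) ≈ 6.4014e-6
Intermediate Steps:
Function('V')(o, z) = Add(Rational(-389, 101), Mul(Rational(1, 101), z)) (Function('V')(o, z) = Mul(Add(-389, z), Pow(101, -1)) = Mul(Add(-389, z), Rational(1, 101)) = Add(Rational(-389, 101), Mul(Rational(1, 101), z)))
Mul(Function('V')(-394, 456), Pow(103629, -1)) = Mul(Add(Rational(-389, 101), Mul(Rational(1, 101), 456)), Pow(103629, -1)) = Mul(Add(Rational(-389, 101), Rational(456, 101)), Rational(1, 103629)) = Mul(Rational(67, 101), Rational(1, 103629)) = Rational(67, 10466529)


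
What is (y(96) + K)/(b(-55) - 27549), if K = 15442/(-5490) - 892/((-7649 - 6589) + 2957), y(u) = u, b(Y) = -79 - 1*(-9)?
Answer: -2888117059/855259482555 ≈ -0.0033769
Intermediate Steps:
b(Y) = -70 (b(Y) = -79 + 9 = -70)
K = -84652061/30966345 (K = 15442*(-1/5490) - 892/(-14238 + 2957) = -7721/2745 - 892/(-11281) = -7721/2745 - 892*(-1/11281) = -7721/2745 + 892/11281 = -84652061/30966345 ≈ -2.7337)
(y(96) + K)/(b(-55) - 27549) = (96 - 84652061/30966345)/(-70 - 27549) = (2888117059/30966345)/(-27619) = (2888117059/30966345)*(-1/27619) = -2888117059/855259482555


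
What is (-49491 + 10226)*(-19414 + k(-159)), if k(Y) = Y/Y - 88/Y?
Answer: 121194524435/159 ≈ 7.6223e+8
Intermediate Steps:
k(Y) = 1 - 88/Y
(-49491 + 10226)*(-19414 + k(-159)) = (-49491 + 10226)*(-19414 + (-88 - 159)/(-159)) = -39265*(-19414 - 1/159*(-247)) = -39265*(-19414 + 247/159) = -39265*(-3086579/159) = 121194524435/159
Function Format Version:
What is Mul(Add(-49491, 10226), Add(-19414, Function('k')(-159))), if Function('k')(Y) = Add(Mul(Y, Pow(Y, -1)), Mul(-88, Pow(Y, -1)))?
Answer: Rational(121194524435, 159) ≈ 7.6223e+8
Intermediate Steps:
Function('k')(Y) = Add(1, Mul(-88, Pow(Y, -1)))
Mul(Add(-49491, 10226), Add(-19414, Function('k')(-159))) = Mul(Add(-49491, 10226), Add(-19414, Mul(Pow(-159, -1), Add(-88, -159)))) = Mul(-39265, Add(-19414, Mul(Rational(-1, 159), -247))) = Mul(-39265, Add(-19414, Rational(247, 159))) = Mul(-39265, Rational(-3086579, 159)) = Rational(121194524435, 159)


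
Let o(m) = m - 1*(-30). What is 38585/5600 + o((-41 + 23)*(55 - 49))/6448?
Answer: 238807/34720 ≈ 6.8781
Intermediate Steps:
o(m) = 30 + m (o(m) = m + 30 = 30 + m)
38585/5600 + o((-41 + 23)*(55 - 49))/6448 = 38585/5600 + (30 + (-41 + 23)*(55 - 49))/6448 = 38585*(1/5600) + (30 - 18*6)*(1/6448) = 7717/1120 + (30 - 108)*(1/6448) = 7717/1120 - 78*1/6448 = 7717/1120 - 3/248 = 238807/34720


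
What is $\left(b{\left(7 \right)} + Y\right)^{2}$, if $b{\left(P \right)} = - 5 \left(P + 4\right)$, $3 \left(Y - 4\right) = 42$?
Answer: $1369$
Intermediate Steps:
$Y = 18$ ($Y = 4 + \frac{1}{3} \cdot 42 = 4 + 14 = 18$)
$b{\left(P \right)} = -20 - 5 P$ ($b{\left(P \right)} = - 5 \left(4 + P\right) = -20 - 5 P$)
$\left(b{\left(7 \right)} + Y\right)^{2} = \left(\left(-20 - 35\right) + 18\right)^{2} = \left(-55 + 18\right)^{2} = \left(-37\right)^{2} = 1369$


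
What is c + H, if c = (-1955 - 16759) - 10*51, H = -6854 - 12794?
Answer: -38872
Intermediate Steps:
H = -19648
c = -19224 (c = -18714 - 510 = -19224)
c + H = -19224 - 19648 = -38872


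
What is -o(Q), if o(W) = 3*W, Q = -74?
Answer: 222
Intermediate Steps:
-o(Q) = -3*(-74) = -1*(-222) = 222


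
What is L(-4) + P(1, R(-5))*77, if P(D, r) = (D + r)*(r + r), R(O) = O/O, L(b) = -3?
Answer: 305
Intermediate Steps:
R(O) = 1
P(D, r) = 2*r*(D + r) (P(D, r) = (D + r)*(2*r) = 2*r*(D + r))
L(-4) + P(1, R(-5))*77 = -3 + (2*1*(1 + 1))*77 = -3 + (2*1*2)*77 = -3 + 4*77 = -3 + 308 = 305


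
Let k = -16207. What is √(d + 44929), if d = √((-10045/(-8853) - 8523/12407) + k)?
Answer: √(542052367181022170889 + 109839171*I*√195526275724147843371)/109839171 ≈ 211.96 + 0.3003*I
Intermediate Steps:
d = I*√195526275724147843371/109839171 (d = √((-10045/(-8853) - 8523/12407) - 16207) = √((-10045*(-1/8853) - 8523*1/12407) - 16207) = √((10045/8853 - 8523/12407) - 16207) = √(49174196/109839171 - 16207) = √(-1780114270201/109839171) = I*√195526275724147843371/109839171 ≈ 127.3*I)
√(d + 44929) = √(I*√195526275724147843371/109839171 + 44929) = √(44929 + I*√195526275724147843371/109839171)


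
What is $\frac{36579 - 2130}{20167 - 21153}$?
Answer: $- \frac{34449}{986} \approx -34.938$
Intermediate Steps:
$\frac{36579 - 2130}{20167 - 21153} = \frac{34449}{-986} = 34449 \left(- \frac{1}{986}\right) = - \frac{34449}{986}$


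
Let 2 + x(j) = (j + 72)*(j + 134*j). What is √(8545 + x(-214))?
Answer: √4110923 ≈ 2027.5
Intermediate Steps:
x(j) = -2 + 135*j*(72 + j) (x(j) = -2 + (j + 72)*(j + 134*j) = -2 + (72 + j)*(135*j) = -2 + 135*j*(72 + j))
√(8545 + x(-214)) = √(8545 + (-2 + 135*(-214)² + 9720*(-214))) = √(8545 + (-2 + 135*45796 - 2080080)) = √(8545 + (-2 + 6182460 - 2080080)) = √(8545 + 4102378) = √4110923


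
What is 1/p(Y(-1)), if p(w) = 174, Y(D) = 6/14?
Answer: 1/174 ≈ 0.0057471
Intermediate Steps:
Y(D) = 3/7 (Y(D) = 6*(1/14) = 3/7)
1/p(Y(-1)) = 1/174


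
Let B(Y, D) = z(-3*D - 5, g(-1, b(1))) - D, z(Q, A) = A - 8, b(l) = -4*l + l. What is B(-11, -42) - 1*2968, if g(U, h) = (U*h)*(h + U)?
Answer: -2946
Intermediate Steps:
b(l) = -3*l
g(U, h) = U*h*(U + h) (g(U, h) = (U*h)*(U + h) = U*h*(U + h))
z(Q, A) = -8 + A
B(Y, D) = -20 - D (B(Y, D) = (-8 - (-3*1)*(-1 - 3*1)) - D = (-8 - 1*(-3)*(-1 - 3)) - D = (-8 - 1*(-3)*(-4)) - D = (-8 - 12) - D = -20 - D)
B(-11, -42) - 1*2968 = (-20 - 1*(-42)) - 1*2968 = (-20 + 42) - 2968 = 22 - 2968 = -2946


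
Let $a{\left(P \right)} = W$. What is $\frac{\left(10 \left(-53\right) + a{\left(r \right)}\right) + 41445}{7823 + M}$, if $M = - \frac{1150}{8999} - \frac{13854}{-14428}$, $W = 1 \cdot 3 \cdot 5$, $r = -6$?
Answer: $\frac{2657125910980}{507913702851} \approx 5.2315$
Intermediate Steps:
$W = 15$ ($W = 3 \cdot 5 = 15$)
$a{\left(P \right)} = 15$
$M = \frac{54039973}{64918786}$ ($M = \left(-1150\right) \frac{1}{8999} - - \frac{6927}{7214} = - \frac{1150}{8999} + \frac{6927}{7214} = \frac{54039973}{64918786} \approx 0.83242$)
$\frac{\left(10 \left(-53\right) + a{\left(r \right)}\right) + 41445}{7823 + M} = \frac{\left(10 \left(-53\right) + 15\right) + 41445}{7823 + \frac{54039973}{64918786}} = \frac{\left(-530 + 15\right) + 41445}{\frac{507913702851}{64918786}} = \left(-515 + 41445\right) \frac{64918786}{507913702851} = 40930 \cdot \frac{64918786}{507913702851} = \frac{2657125910980}{507913702851}$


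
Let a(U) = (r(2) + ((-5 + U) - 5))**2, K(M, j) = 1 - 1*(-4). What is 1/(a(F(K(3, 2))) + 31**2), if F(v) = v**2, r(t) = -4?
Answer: 1/1082 ≈ 0.00092421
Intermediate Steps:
K(M, j) = 5 (K(M, j) = 1 + 4 = 5)
a(U) = (-14 + U)**2 (a(U) = (-4 + ((-5 + U) - 5))**2 = (-4 + (-10 + U))**2 = (-14 + U)**2)
1/(a(F(K(3, 2))) + 31**2) = 1/((-14 + 5**2)**2 + 31**2) = 1/((-14 + 25)**2 + 961) = 1/(11**2 + 961) = 1/(121 + 961) = 1/1082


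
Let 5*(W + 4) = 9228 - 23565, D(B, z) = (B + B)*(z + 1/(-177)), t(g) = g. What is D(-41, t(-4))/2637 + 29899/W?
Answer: -235296773/22870701 ≈ -10.288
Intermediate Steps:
D(B, z) = 2*B*(-1/177 + z) (D(B, z) = (2*B)*(z - 1/177) = (2*B)*(-1/177 + z) = 2*B*(-1/177 + z))
W = -14357/5 (W = -4 + (9228 - 23565)/5 = -4 + (⅕)*(-14337) = -4 - 14337/5 = -14357/5 ≈ -2871.4)
D(-41, t(-4))/2637 + 29899/W = ((2/177)*(-41)*(-1 + 177*(-4)))/2637 + 29899/(-14357/5) = ((2/177)*(-41)*(-1 - 708))*(1/2637) + 29899*(-5/14357) = ((2/177)*(-41)*(-709))*(1/2637) - 149495/14357 = (58138/177)*(1/2637) - 149495/14357 = 58138/466749 - 149495/14357 = -235296773/22870701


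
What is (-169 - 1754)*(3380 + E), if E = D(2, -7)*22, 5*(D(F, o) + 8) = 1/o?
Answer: -215602914/35 ≈ -6.1601e+6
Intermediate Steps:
D(F, o) = -8 + 1/(5*o)
E = -6182/35 (E = (-8 + (⅕)/(-7))*22 = (-8 + (⅕)*(-⅐))*22 = (-8 - 1/35)*22 = -281/35*22 = -6182/35 ≈ -176.63)
(-169 - 1754)*(3380 + E) = (-169 - 1754)*(3380 - 6182/35) = -1923*112118/35 = -215602914/35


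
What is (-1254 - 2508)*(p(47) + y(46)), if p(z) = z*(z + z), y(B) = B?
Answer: -16793568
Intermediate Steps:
p(z) = 2*z² (p(z) = z*(2*z) = 2*z²)
(-1254 - 2508)*(p(47) + y(46)) = (-1254 - 2508)*(2*47² + 46) = -3762*(2*2209 + 46) = -3762*(4418 + 46) = -3762*4464 = -16793568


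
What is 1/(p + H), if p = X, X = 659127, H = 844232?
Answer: 1/1503359 ≈ 6.6518e-7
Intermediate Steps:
p = 659127
1/(p + H) = 1/(659127 + 844232) = 1/1503359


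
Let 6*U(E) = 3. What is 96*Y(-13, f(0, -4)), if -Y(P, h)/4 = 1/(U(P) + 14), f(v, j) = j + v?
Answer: -768/29 ≈ -26.483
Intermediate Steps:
U(E) = ½ (U(E) = (⅙)*3 = ½)
Y(P, h) = -8/29 (Y(P, h) = -4/(½ + 14) = -4/29/2 = -4*2/29 = -8/29)
96*Y(-13, f(0, -4)) = 96*(-8/29) = -768/29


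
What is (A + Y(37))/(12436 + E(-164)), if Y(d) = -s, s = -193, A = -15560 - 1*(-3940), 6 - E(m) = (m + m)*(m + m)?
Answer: 3809/31714 ≈ 0.12010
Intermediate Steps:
E(m) = 6 - 4*m² (E(m) = 6 - (m + m)*(m + m) = 6 - 2*m*2*m = 6 - 4*m²)
A = -11620 (A = -15560 + 3940 = -11620)
Y(d) = 193 (Y(d) = -1*(-193) = 193)
(A + Y(37))/(12436 + E(-164)) = (-11620 + 193)/(12436 + (6 - 4*(-164)²)) = -11427/(12436 + (6 - 4*26896)) = -11427/(12436 + (6 - 107584)) = -11427/(12436 - 107578) = -11427/(-95142) = -11427*(-1/95142) = 3809/31714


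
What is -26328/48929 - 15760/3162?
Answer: -427185088/77356749 ≈ -5.5223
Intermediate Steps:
-26328/48929 - 15760/3162 = -26328*1/48929 - 15760*1/3162 = -26328/48929 - 7880/1581 = -427185088/77356749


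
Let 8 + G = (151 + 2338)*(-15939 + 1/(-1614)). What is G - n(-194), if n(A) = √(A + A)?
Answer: -64030899395/1614 - 2*I*√97 ≈ -3.9672e+7 - 19.698*I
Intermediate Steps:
G = -64030899395/1614 (G = -8 + (151 + 2338)*(-15939 + 1/(-1614)) = -8 + 2489*(-15939 - 1/1614) = -8 + 2489*(-25725547/1614) = -8 - 64030886483/1614 = -64030899395/1614 ≈ -3.9672e+7)
n(A) = √2*√A (n(A) = √(2*A) = √2*√A)
G - n(-194) = -64030899395/1614 - √2*√(-194) = -64030899395/1614 - √2*I*√194 = -64030899395/1614 - 2*I*√97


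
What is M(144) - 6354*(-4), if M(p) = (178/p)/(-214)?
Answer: 391609639/15408 ≈ 25416.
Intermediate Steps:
M(p) = -89/(107*p) (M(p) = (178/p)*(-1/214) = -89/(107*p))
M(144) - 6354*(-4) = -89/107/144 - 6354*(-4) = -89/107*1/144 + 25416 = -89/15408 + 25416 = 391609639/15408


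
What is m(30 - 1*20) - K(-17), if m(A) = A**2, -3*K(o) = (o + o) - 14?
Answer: 84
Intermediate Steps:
K(o) = 14/3 - 2*o/3 (K(o) = -((o + o) - 14)/3 = -(2*o - 14)/3 = -(-14 + 2*o)/3 = 14/3 - 2*o/3)
m(30 - 1*20) - K(-17) = (30 - 1*20)**2 - (14/3 - 2/3*(-17)) = (30 - 20)**2 - (14/3 + 34/3) = 10**2 - 1*16 = 100 - 16 = 84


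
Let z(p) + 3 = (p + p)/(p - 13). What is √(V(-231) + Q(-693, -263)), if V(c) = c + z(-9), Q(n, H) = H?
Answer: I*√60038/11 ≈ 22.275*I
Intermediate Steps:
z(p) = -3 + 2*p/(-13 + p) (z(p) = -3 + (p + p)/(p - 13) = -3 + (2*p)/(-13 + p) = -3 + 2*p/(-13 + p))
V(c) = -24/11 + c (V(c) = c + (39 - 1*(-9))/(-13 - 9) = c + (39 + 9)/(-22) = c - 1/22*48 = c - 24/11 = -24/11 + c)
√(V(-231) + Q(-693, -263)) = √((-24/11 - 231) - 263) = √(-2565/11 - 263) = √(-5458/11) = I*√60038/11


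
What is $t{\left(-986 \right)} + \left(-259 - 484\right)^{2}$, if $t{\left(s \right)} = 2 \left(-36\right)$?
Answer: $551977$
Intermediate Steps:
$t{\left(s \right)} = -72$
$t{\left(-986 \right)} + \left(-259 - 484\right)^{2} = -72 + \left(-259 - 484\right)^{2} = -72 + \left(-743\right)^{2} = -72 + 552049 = 551977$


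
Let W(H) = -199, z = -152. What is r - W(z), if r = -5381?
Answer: -5182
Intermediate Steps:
r - W(z) = -5381 - 1*(-199) = -5381 + 199 = -5182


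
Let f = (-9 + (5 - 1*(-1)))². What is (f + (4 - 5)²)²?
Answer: 100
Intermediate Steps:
f = 9 (f = (-9 + (5 + 1))² = (-9 + 6)² = (-3)² = 9)
(f + (4 - 5)²)² = (9 + (4 - 5)²)² = (9 + (-1)²)² = (9 + 1)² = 10² = 100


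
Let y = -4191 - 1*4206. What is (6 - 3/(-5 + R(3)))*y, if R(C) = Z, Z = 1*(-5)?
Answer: -529011/10 ≈ -52901.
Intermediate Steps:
Z = -5
R(C) = -5
y = -8397 (y = -4191 - 4206 = -8397)
(6 - 3/(-5 + R(3)))*y = (6 - 3/(-5 - 5))*(-8397) = (6 - 3/(-10))*(-8397) = (6 - 3*(-⅒))*(-8397) = (6 + 3/10)*(-8397) = (63/10)*(-8397) = -529011/10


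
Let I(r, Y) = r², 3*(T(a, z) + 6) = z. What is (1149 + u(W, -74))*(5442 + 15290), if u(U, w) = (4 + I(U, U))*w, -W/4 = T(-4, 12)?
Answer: -80502356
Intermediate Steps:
T(a, z) = -6 + z/3
W = 8 (W = -4*(-6 + (⅓)*12) = -4*(-6 + 4) = -4*(-2) = 8)
u(U, w) = w*(4 + U²) (u(U, w) = (4 + U²)*w = w*(4 + U²))
(1149 + u(W, -74))*(5442 + 15290) = (1149 - 74*(4 + 8²))*(5442 + 15290) = (1149 - 74*(4 + 64))*20732 = (1149 - 74*68)*20732 = (1149 - 5032)*20732 = -3883*20732 = -80502356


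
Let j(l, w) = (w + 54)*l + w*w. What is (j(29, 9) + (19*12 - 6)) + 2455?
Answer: 4585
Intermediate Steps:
j(l, w) = w² + l*(54 + w) (j(l, w) = (54 + w)*l + w² = l*(54 + w) + w² = w² + l*(54 + w))
(j(29, 9) + (19*12 - 6)) + 2455 = ((9² + 54*29 + 29*9) + (19*12 - 6)) + 2455 = ((81 + 1566 + 261) + (228 - 6)) + 2455 = (1908 + 222) + 2455 = 2130 + 2455 = 4585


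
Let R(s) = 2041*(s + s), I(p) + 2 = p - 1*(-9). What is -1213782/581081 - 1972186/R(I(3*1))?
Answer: -6716552777/133256890 ≈ -50.403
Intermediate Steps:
I(p) = 7 + p (I(p) = -2 + (p - 1*(-9)) = -2 + (p + 9) = -2 + (9 + p) = 7 + p)
R(s) = 4082*s (R(s) = 2041*(2*s) = 4082*s)
-1213782/581081 - 1972186/R(I(3*1)) = -1213782/581081 - 1972186*1/(4082*(7 + 3*1)) = -1213782*1/581081 - 1972186*1/(4082*(7 + 3)) = -13638/6529 - 1972186/(4082*10) = -13638/6529 - 1972186/40820 = -13638/6529 - 1972186*1/40820 = -13638/6529 - 986093/20410 = -6716552777/133256890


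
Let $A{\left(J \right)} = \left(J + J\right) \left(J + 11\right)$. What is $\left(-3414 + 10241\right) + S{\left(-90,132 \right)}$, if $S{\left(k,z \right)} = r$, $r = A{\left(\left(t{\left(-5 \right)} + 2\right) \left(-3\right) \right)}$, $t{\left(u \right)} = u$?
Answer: $7187$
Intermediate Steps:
$A{\left(J \right)} = 2 J \left(11 + J\right)$
$r = 360$ ($r = 2 \left(-5 + 2\right) \left(-3\right) \left(11 + \left(-5 + 2\right) \left(-3\right)\right) = 2 \left(\left(-3\right) \left(-3\right)\right) \left(11 - -9\right) = 2 \cdot 9 \left(11 + 9\right) = 2 \cdot 9 \cdot 20 = 360$)
$S{\left(k,z \right)} = 360$
$\left(-3414 + 10241\right) + S{\left(-90,132 \right)} = \left(-3414 + 10241\right) + 360 = 6827 + 360 = 7187$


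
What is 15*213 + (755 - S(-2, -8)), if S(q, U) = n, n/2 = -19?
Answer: 3988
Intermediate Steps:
n = -38 (n = 2*(-19) = -38)
S(q, U) = -38
15*213 + (755 - S(-2, -8)) = 15*213 + (755 - 1*(-38)) = 3195 + (755 + 38) = 3195 + 793 = 3988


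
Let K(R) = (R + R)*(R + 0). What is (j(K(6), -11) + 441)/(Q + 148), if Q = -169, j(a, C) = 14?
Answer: -65/3 ≈ -21.667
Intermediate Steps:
K(R) = 2*R² (K(R) = (2*R)*R = 2*R²)
(j(K(6), -11) + 441)/(Q + 148) = (14 + 441)/(-169 + 148) = 455/(-21) = 455*(-1/21) = -65/3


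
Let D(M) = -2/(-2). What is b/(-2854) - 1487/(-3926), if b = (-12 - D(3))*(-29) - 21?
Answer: 1423121/5602402 ≈ 0.25402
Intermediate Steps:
D(M) = 1 (D(M) = -2*(-1/2) = 1)
b = 356 (b = (-12 - 1*1)*(-29) - 21 = (-12 - 1)*(-29) - 21 = -13*(-29) - 21 = 377 - 21 = 356)
b/(-2854) - 1487/(-3926) = 356/(-2854) - 1487/(-3926) = 356*(-1/2854) - 1487*(-1/3926) = -178/1427 + 1487/3926 = 1423121/5602402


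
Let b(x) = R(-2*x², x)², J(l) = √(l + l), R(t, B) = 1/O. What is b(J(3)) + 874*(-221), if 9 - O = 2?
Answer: -9464545/49 ≈ -1.9315e+5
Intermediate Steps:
O = 7 (O = 9 - 1*2 = 9 - 2 = 7)
R(t, B) = ⅐ (R(t, B) = 1/7 = ⅐)
J(l) = √2*√l (J(l) = √(2*l) = √2*√l)
b(x) = 1/49 (b(x) = (⅐)² = 1/49)
b(J(3)) + 874*(-221) = 1/49 + 874*(-221) = 1/49 - 193154 = -9464545/49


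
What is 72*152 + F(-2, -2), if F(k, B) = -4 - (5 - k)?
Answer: 10933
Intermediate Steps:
F(k, B) = -9 + k (F(k, B) = -4 + (-5 + k) = -9 + k)
72*152 + F(-2, -2) = 72*152 + (-9 - 2) = 10944 - 11 = 10933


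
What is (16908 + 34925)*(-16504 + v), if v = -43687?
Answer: -3119880103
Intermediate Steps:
(16908 + 34925)*(-16504 + v) = (16908 + 34925)*(-16504 - 43687) = 51833*(-60191) = -3119880103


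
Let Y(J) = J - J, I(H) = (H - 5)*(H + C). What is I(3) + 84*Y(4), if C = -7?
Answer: 8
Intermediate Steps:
I(H) = (-7 + H)*(-5 + H) (I(H) = (H - 5)*(H - 7) = (-5 + H)*(-7 + H) = (-7 + H)*(-5 + H))
Y(J) = 0
I(3) + 84*Y(4) = (35 + 3² - 12*3) + 84*0 = (35 + 9 - 36) + 0 = 8 + 0 = 8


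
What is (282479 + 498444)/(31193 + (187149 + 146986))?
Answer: 18161/8496 ≈ 2.1376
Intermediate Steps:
(282479 + 498444)/(31193 + (187149 + 146986)) = 780923/(31193 + 334135) = 780923/365328 = 780923*(1/365328) = 18161/8496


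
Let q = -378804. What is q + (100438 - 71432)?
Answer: -349798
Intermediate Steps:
q + (100438 - 71432) = -378804 + (100438 - 71432) = -378804 + 29006 = -349798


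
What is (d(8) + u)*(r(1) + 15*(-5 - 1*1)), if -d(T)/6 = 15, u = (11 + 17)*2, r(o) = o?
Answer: 3026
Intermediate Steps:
u = 56 (u = 28*2 = 56)
d(T) = -90 (d(T) = -6*15 = -90)
(d(8) + u)*(r(1) + 15*(-5 - 1*1)) = (-90 + 56)*(1 + 15*(-5 - 1*1)) = -34*(1 + 15*(-5 - 1)) = -34*(1 + 15*(-6)) = -34*(1 - 90) = -34*(-89) = 3026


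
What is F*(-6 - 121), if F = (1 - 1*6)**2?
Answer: -3175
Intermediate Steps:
F = 25 (F = (1 - 6)**2 = (-5)**2 = 25)
F*(-6 - 121) = 25*(-6 - 121) = 25*(-127) = -3175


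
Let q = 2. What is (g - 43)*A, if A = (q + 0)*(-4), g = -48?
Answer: 728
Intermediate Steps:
A = -8 (A = (2 + 0)*(-4) = 2*(-4) = -8)
(g - 43)*A = (-48 - 43)*(-8) = -91*(-8) = 728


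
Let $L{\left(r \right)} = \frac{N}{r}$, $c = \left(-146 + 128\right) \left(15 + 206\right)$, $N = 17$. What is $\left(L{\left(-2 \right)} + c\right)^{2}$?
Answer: $\frac{63568729}{4} \approx 1.5892 \cdot 10^{7}$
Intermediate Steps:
$c = -3978$ ($c = \left(-18\right) 221 = -3978$)
$L{\left(r \right)} = \frac{17}{r}$
$\left(L{\left(-2 \right)} + c\right)^{2} = \left(\frac{17}{-2} - 3978\right)^{2} = \left(17 \left(- \frac{1}{2}\right) - 3978\right)^{2} = \left(- \frac{17}{2} - 3978\right)^{2} = \left(- \frac{7973}{2}\right)^{2} = \frac{63568729}{4}$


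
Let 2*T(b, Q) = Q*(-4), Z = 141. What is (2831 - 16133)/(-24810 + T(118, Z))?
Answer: 739/1394 ≈ 0.53013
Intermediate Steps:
T(b, Q) = -2*Q (T(b, Q) = (Q*(-4))/2 = (-4*Q)/2 = -2*Q)
(2831 - 16133)/(-24810 + T(118, Z)) = (2831 - 16133)/(-24810 - 2*141) = -13302/(-24810 - 282) = -13302/(-25092) = -13302*(-1/25092) = 739/1394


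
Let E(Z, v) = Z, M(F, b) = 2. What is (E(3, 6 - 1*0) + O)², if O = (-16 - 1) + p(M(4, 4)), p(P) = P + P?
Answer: 100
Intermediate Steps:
p(P) = 2*P
O = -13 (O = (-16 - 1) + 2*2 = -17 + 4 = -13)
(E(3, 6 - 1*0) + O)² = (3 - 13)² = (-10)² = 100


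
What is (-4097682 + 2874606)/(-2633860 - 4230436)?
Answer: 305769/1716074 ≈ 0.17818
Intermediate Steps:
(-4097682 + 2874606)/(-2633860 - 4230436) = -1223076/(-6864296) = -1223076*(-1/6864296) = 305769/1716074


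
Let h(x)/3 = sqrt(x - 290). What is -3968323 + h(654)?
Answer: -3968323 + 6*sqrt(91) ≈ -3.9683e+6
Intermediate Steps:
h(x) = 3*sqrt(-290 + x) (h(x) = 3*sqrt(x - 290) = 3*sqrt(-290 + x))
-3968323 + h(654) = -3968323 + 3*sqrt(-290 + 654) = -3968323 + 3*sqrt(364) = -3968323 + 3*(2*sqrt(91)) = -3968323 + 6*sqrt(91)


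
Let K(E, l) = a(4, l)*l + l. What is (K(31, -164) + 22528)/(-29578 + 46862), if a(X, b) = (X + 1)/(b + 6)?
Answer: 883583/682718 ≈ 1.2942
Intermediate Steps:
a(X, b) = (1 + X)/(6 + b)
K(E, l) = l + 5*l/(6 + l) (K(E, l) = ((1 + 4)/(6 + l))*l + l = (5/(6 + l))*l + l = 5*l/(6 + l) + l = l + 5*l/(6 + l))
(K(31, -164) + 22528)/(-29578 + 46862) = (-164*(11 - 164)/(6 - 164) + 22528)/(-29578 + 46862) = (-164*(-153)/(-158) + 22528)/17284 = (-164*(-1/158)*(-153) + 22528)*(1/17284) = (-12546/79 + 22528)*(1/17284) = (1767166/79)*(1/17284) = 883583/682718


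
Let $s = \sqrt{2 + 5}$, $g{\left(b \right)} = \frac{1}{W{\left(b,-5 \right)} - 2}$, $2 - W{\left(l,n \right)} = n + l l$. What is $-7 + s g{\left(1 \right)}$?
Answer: $-7 + \frac{\sqrt{7}}{4} \approx -6.3386$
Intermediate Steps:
$W{\left(l,n \right)} = 2 - n - l^{2}$ ($W{\left(l,n \right)} = 2 - \left(n + l l\right) = 2 - \left(n + l^{2}\right) = 2 - n - l^{2}$)
$g{\left(b \right)} = \frac{1}{5 - b^{2}}$ ($g{\left(b \right)} = \frac{1}{\left(2 - -5 - b^{2}\right) - 2} = \frac{1}{\left(2 + 5 - b^{2}\right) - 2} = \frac{1}{\left(7 - b^{2}\right) - 2} = \frac{1}{5 - b^{2}}$)
$s = \sqrt{7} \approx 2.6458$
$-7 + s g{\left(1 \right)} = -7 + \sqrt{7} \left(- \frac{1}{-5 + 1^{2}}\right) = -7 + \sqrt{7} \left(- \frac{1}{-5 + 1}\right) = -7 + \sqrt{7} \left(- \frac{1}{-4}\right) = -7 + \sqrt{7} \left(\left(-1\right) \left(- \frac{1}{4}\right)\right) = -7 + \sqrt{7} \cdot \frac{1}{4} = -7 + \frac{\sqrt{7}}{4}$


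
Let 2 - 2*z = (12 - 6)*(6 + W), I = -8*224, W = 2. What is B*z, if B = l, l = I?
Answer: 41216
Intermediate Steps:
I = -1792
l = -1792
B = -1792
z = -23 (z = 1 - (12 - 6)*(6 + 2)/2 = 1 - 3*8 = 1 - 1/2*48 = 1 - 24 = -23)
B*z = -1792*(-23) = 41216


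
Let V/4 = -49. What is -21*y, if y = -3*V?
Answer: -12348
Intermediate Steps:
V = -196 (V = 4*(-49) = -196)
y = 588 (y = -3*(-196) = 588)
-21*y = -21*588 = -12348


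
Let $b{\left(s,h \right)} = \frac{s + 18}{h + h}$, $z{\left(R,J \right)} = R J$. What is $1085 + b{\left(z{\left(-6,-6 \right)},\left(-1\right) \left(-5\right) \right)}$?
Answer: $\frac{5452}{5} \approx 1090.4$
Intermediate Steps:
$z{\left(R,J \right)} = J R$
$b{\left(s,h \right)} = \frac{18 + s}{2 h}$
$1085 + b{\left(z{\left(-6,-6 \right)},\left(-1\right) \left(-5\right) \right)} = 1085 + \frac{18 - -36}{2 \left(\left(-1\right) \left(-5\right)\right)} = 1085 + \frac{18 + 36}{2 \cdot 5} = 1085 + \frac{1}{2} \cdot \frac{1}{5} \cdot 54 = 1085 + \frac{27}{5} = \frac{5452}{5}$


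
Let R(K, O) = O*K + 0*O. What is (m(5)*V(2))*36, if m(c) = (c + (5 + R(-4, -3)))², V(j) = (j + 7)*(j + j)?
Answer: 627264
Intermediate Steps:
R(K, O) = K*O (R(K, O) = K*O + 0 = K*O)
V(j) = 2*j*(7 + j) (V(j) = (7 + j)*(2*j) = 2*j*(7 + j))
m(c) = (17 + c)² (m(c) = (c + (5 - 4*(-3)))² = (c + (5 + 12))² = (c + 17)² = (17 + c)²)
(m(5)*V(2))*36 = ((17 + 5)²*(2*2*(7 + 2)))*36 = (22²*(2*2*9))*36 = (484*36)*36 = 17424*36 = 627264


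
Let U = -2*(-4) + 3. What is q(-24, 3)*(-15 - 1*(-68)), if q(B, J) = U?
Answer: 583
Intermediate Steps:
U = 11 (U = 8 + 3 = 11)
q(B, J) = 11
q(-24, 3)*(-15 - 1*(-68)) = 11*(-15 - 1*(-68)) = 11*(-15 + 68) = 11*53 = 583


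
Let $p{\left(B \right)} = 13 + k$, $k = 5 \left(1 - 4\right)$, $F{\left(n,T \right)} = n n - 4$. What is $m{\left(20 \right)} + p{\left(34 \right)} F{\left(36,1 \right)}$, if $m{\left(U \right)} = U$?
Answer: $-2564$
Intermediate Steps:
$F{\left(n,T \right)} = -4 + n^{2}$ ($F{\left(n,T \right)} = n^{2} - 4 = -4 + n^{2}$)
$k = -15$ ($k = 5 \left(-3\right) = -15$)
$p{\left(B \right)} = -2$ ($p{\left(B \right)} = 13 - 15 = -2$)
$m{\left(20 \right)} + p{\left(34 \right)} F{\left(36,1 \right)} = 20 - 2 \left(-4 + 36^{2}\right) = 20 - 2 \left(-4 + 1296\right) = 20 - 2584 = -2564$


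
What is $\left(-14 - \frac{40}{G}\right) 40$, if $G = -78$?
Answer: $- \frac{21040}{39} \approx -539.49$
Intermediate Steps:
$\left(-14 - \frac{40}{G}\right) 40 = \left(-14 - \frac{40}{-78}\right) 40 = \left(-14 - - \frac{20}{39}\right) 40 = \left(-14 + \frac{20}{39}\right) 40 = \left(- \frac{526}{39}\right) 40 = - \frac{21040}{39}$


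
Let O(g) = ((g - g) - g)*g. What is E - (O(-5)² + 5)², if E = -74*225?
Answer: -413550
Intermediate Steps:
O(g) = -g² (O(g) = (0 - g)*g = (-g)*g = -g²)
E = -16650
E - (O(-5)² + 5)² = -16650 - ((-1*(-5)²)² + 5)² = -16650 - ((-1*25)² + 5)² = -16650 - ((-25)² + 5)² = -16650 - (625 + 5)² = -16650 - 1*630² = -16650 - 1*396900 = -16650 - 396900 = -413550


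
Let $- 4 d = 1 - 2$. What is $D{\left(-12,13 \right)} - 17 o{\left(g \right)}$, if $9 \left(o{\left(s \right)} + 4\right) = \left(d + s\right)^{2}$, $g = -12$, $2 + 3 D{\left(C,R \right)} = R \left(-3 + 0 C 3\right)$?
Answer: $- \frac{29729}{144} \approx -206.45$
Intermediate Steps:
$d = \frac{1}{4}$ ($d = - \frac{1 - 2}{4} = \left(- \frac{1}{4}\right) \left(-1\right) = \frac{1}{4} \approx 0.25$)
$D{\left(C,R \right)} = - \frac{2}{3} - R$ ($D{\left(C,R \right)} = - \frac{2}{3} + \frac{R \left(-3 + 0 C 3\right)}{3} = - \frac{2}{3} + \frac{R \left(-3 + 0 \cdot 3\right)}{3} = - \frac{2}{3} + \frac{R \left(-3 + 0\right)}{3} = - \frac{2}{3} + \frac{R \left(-3\right)}{3} = - \frac{2}{3} + \frac{\left(-3\right) R}{3} = - \frac{2}{3} - R$)
$o{\left(s \right)} = -4 + \frac{\left(\frac{1}{4} + s\right)^{2}}{9}$
$D{\left(-12,13 \right)} - 17 o{\left(g \right)} = \left(- \frac{2}{3} - 13\right) - 17 \left(-4 + \frac{\left(1 + 4 \left(-12\right)\right)^{2}}{144}\right) = \left(- \frac{2}{3} - 13\right) - 17 \left(-4 + \frac{\left(1 - 48\right)^{2}}{144}\right) = - \frac{41}{3} - 17 \left(-4 + \frac{\left(-47\right)^{2}}{144}\right) = - \frac{41}{3} - 17 \left(-4 + \frac{1}{144} \cdot 2209\right) = - \frac{41}{3} - 17 \left(-4 + \frac{2209}{144}\right) = - \frac{41}{3} - \frac{27761}{144} = - \frac{29729}{144}$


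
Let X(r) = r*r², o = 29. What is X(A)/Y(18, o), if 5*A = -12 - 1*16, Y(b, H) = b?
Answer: -10976/1125 ≈ -9.7564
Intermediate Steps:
A = -28/5 (A = (-12 - 1*16)/5 = (-12 - 16)/5 = (⅕)*(-28) = -28/5 ≈ -5.6000)
X(r) = r³
X(A)/Y(18, o) = (-28/5)³/18 = -21952/125*1/18 = -10976/1125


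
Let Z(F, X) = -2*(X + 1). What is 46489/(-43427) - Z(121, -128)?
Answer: -11076947/43427 ≈ -255.07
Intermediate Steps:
Z(F, X) = -2 - 2*X (Z(F, X) = -2*(1 + X) = -2 - 2*X)
46489/(-43427) - Z(121, -128) = 46489/(-43427) - (-2 - 2*(-128)) = 46489*(-1/43427) - (-2 + 256) = -46489/43427 - 1*254 = -46489/43427 - 254 = -11076947/43427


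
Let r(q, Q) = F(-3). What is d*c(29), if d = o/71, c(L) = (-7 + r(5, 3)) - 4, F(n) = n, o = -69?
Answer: 966/71 ≈ 13.606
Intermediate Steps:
r(q, Q) = -3
c(L) = -14 (c(L) = (-7 - 3) - 4 = -10 - 4 = -14)
d = -69/71 ≈ -0.97183
d*c(29) = -69/71*(-14) = 966/71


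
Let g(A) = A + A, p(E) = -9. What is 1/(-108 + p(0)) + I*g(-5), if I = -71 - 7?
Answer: 91259/117 ≈ 779.99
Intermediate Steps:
I = -78
g(A) = 2*A
1/(-108 + p(0)) + I*g(-5) = 1/(-108 - 9) - 156*(-5) = 1/(-117) - 78*(-10) = -1/117 + 780 = 91259/117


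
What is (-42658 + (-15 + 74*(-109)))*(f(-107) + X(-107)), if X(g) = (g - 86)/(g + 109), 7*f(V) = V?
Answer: 79406535/14 ≈ 5.6719e+6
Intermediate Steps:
f(V) = V/7
X(g) = (-86 + g)/(109 + g)
(-42658 + (-15 + 74*(-109)))*(f(-107) + X(-107)) = (-42658 + (-15 + 74*(-109)))*((⅐)*(-107) + (-86 - 107)/(109 - 107)) = (-42658 + (-15 - 8066))*(-107/7 - 193/2) = (-42658 - 8081)*(-107/7 + (½)*(-193)) = -50739*(-107/7 - 193/2) = -50739*(-1565/14) = 79406535/14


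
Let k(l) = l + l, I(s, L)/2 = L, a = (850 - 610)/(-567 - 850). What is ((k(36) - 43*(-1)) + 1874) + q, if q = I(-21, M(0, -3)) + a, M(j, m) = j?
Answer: 2818173/1417 ≈ 1988.8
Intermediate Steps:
a = -240/1417 (a = 240/(-1417) = 240*(-1/1417) = -240/1417 ≈ -0.16937)
I(s, L) = 2*L
k(l) = 2*l
q = -240/1417 (q = 2*0 - 240/1417 = 0 - 240/1417 = -240/1417 ≈ -0.16937)
((k(36) - 43*(-1)) + 1874) + q = ((2*36 - 43*(-1)) + 1874) - 240/1417 = ((72 + 43) + 1874) - 240/1417 = (115 + 1874) - 240/1417 = 1989 - 240/1417 = 2818173/1417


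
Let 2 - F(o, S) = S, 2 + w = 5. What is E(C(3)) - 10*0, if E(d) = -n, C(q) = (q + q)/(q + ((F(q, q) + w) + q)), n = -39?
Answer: 39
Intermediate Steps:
w = 3 (w = -2 + 5 = 3)
F(o, S) = 2 - S
C(q) = 2*q/(5 + q) (C(q) = (q + q)/(q + (((2 - q) + 3) + q)) = (2*q)/(q + ((5 - q) + q)) = (2*q)/(q + 5) = (2*q)/(5 + q) = 2*q/(5 + q))
E(d) = 39 (E(d) = -1*(-39) = 39)
E(C(3)) - 10*0 = 39 - 10*0 = 39 + 0 = 39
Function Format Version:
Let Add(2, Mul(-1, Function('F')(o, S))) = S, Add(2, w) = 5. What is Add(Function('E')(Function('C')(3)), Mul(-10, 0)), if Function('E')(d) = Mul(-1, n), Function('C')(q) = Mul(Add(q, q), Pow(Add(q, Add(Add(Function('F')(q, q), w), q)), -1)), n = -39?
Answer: 39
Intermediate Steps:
w = 3 (w = Add(-2, 5) = 3)
Function('F')(o, S) = Add(2, Mul(-1, S))
Function('C')(q) = Mul(2, q, Pow(Add(5, q), -1)) (Function('C')(q) = Mul(Add(q, q), Pow(Add(q, Add(Add(Add(2, Mul(-1, q)), 3), q)), -1)) = Mul(Mul(2, q), Pow(Add(q, Add(Add(5, Mul(-1, q)), q)), -1)) = Mul(Mul(2, q), Pow(Add(q, 5), -1)) = Mul(Mul(2, q), Pow(Add(5, q), -1)) = Mul(2, q, Pow(Add(5, q), -1)))
Function('E')(d) = 39 (Function('E')(d) = Mul(-1, -39) = 39)
Add(Function('E')(Function('C')(3)), Mul(-10, 0)) = Add(39, Mul(-10, 0)) = Add(39, 0) = 39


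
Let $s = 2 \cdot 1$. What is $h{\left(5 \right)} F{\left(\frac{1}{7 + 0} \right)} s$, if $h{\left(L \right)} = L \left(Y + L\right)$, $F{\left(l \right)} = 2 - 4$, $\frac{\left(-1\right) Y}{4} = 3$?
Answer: $140$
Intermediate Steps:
$Y = -12$ ($Y = \left(-4\right) 3 = -12$)
$F{\left(l \right)} = -2$
$s = 2$
$h{\left(L \right)} = L \left(-12 + L\right)$
$h{\left(5 \right)} F{\left(\frac{1}{7 + 0} \right)} s = 5 \left(-12 + 5\right) \left(-2\right) 2 = 5 \left(-7\right) \left(-2\right) 2 = \left(-35\right) \left(-2\right) 2 = 70 \cdot 2 = 140$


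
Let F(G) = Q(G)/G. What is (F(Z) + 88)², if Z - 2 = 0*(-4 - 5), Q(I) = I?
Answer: 7921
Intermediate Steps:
Z = 2 (Z = 2 + 0*(-4 - 5) = 2 + 0*(-9) = 2 + 0 = 2)
F(G) = 1 (F(G) = G/G = 1)
(F(Z) + 88)² = (1 + 88)² = 89² = 7921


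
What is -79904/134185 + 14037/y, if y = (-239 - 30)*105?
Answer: -55205911/50534071 ≈ -1.0924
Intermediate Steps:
y = -28245 (y = -269*105 = -28245)
-79904/134185 + 14037/y = -79904/134185 + 14037/(-28245) = -79904*1/134185 + 14037*(-1/28245) = -79904/134185 - 4679/9415 = -55205911/50534071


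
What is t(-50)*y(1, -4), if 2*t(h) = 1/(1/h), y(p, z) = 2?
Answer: -50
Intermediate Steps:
t(h) = h/2 (t(h) = 1/(2*(1/h)) = h/2)
t(-50)*y(1, -4) = ((½)*(-50))*2 = -25*2 = -50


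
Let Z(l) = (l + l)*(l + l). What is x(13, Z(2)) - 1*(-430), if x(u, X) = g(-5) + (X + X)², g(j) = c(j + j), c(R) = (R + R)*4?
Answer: 1374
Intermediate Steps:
c(R) = 8*R (c(R) = (2*R)*4 = 8*R)
g(j) = 16*j (g(j) = 8*(j + j) = 8*(2*j) = 16*j)
Z(l) = 4*l² (Z(l) = (2*l)*(2*l) = 4*l²)
x(u, X) = -80 + 4*X² (x(u, X) = 16*(-5) + (X + X)² = -80 + (2*X)² = -80 + 4*X²)
x(13, Z(2)) - 1*(-430) = (-80 + 4*(4*2²)²) - 1*(-430) = (-80 + 4*(4*4)²) + 430 = (-80 + 4*16²) + 430 = (-80 + 4*256) + 430 = (-80 + 1024) + 430 = 944 + 430 = 1374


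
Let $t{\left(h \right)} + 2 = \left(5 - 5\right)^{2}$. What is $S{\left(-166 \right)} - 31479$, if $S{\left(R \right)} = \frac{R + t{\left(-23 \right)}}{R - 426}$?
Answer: $- \frac{2329425}{74} \approx -31479.0$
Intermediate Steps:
$t{\left(h \right)} = -2$ ($t{\left(h \right)} = -2 + \left(5 - 5\right)^{2} = -2 + 0^{2} = -2 + 0 = -2$)
$S{\left(R \right)} = \frac{-2 + R}{-426 + R}$ ($S{\left(R \right)} = \frac{R - 2}{R - 426} = \frac{-2 + R}{-426 + R}$)
$S{\left(-166 \right)} - 31479 = \frac{-2 - 166}{-426 - 166} - 31479 = \frac{1}{-592} \left(-168\right) - 31479 = \left(- \frac{1}{592}\right) \left(-168\right) - 31479 = \frac{21}{74} - 31479 = - \frac{2329425}{74}$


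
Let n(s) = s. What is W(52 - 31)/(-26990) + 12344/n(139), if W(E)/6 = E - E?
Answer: 12344/139 ≈ 88.806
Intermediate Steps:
W(E) = 0 (W(E) = 6*(E - E) = 6*0 = 0)
W(52 - 31)/(-26990) + 12344/n(139) = 0/(-26990) + 12344/139 = 0*(-1/26990) + 12344*(1/139) = 0 + 12344/139 = 12344/139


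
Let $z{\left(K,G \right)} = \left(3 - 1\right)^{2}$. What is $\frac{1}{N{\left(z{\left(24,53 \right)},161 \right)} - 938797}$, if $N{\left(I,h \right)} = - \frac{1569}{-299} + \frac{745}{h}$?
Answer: $- \frac{2093}{1964881453} \approx -1.0652 \cdot 10^{-6}$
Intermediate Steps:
$z{\left(K,G \right)} = 4$ ($z{\left(K,G \right)} = 2^{2} = 4$)
$N{\left(I,h \right)} = \frac{1569}{299} + \frac{745}{h}$ ($N{\left(I,h \right)} = \left(-1569\right) \left(- \frac{1}{299}\right) + \frac{745}{h} = \frac{1569}{299} + \frac{745}{h}$)
$\frac{1}{N{\left(z{\left(24,53 \right)},161 \right)} - 938797} = \frac{1}{\left(\frac{1569}{299} + \frac{745}{161}\right) - 938797} = \frac{1}{\frac{20668}{2093} - 938797} = \frac{1}{- \frac{1964881453}{2093}} = - \frac{2093}{1964881453}$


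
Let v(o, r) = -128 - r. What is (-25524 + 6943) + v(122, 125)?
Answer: -18834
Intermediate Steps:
(-25524 + 6943) + v(122, 125) = (-25524 + 6943) + (-128 - 1*125) = -18581 + (-128 - 125) = -18581 - 253 = -18834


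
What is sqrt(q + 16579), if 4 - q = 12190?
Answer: sqrt(4393) ≈ 66.280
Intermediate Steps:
q = -12186 (q = 4 - 1*12190 = 4 - 12190 = -12186)
sqrt(q + 16579) = sqrt(-12186 + 16579) = sqrt(4393)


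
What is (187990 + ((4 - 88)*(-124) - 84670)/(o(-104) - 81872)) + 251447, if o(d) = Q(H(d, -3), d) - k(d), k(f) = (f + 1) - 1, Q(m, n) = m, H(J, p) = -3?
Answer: 35933277181/81771 ≈ 4.3944e+5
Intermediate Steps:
k(f) = f (k(f) = (1 + f) - 1 = f)
o(d) = -3 - d
(187990 + ((4 - 88)*(-124) - 84670)/(o(-104) - 81872)) + 251447 = (187990 + ((4 - 88)*(-124) - 84670)/((-3 - 1*(-104)) - 81872)) + 251447 = (187990 + (-84*(-124) - 84670)/((-3 + 104) - 81872)) + 251447 = (187990 + (10416 - 84670)/(101 - 81872)) + 251447 = (187990 - 74254/(-81771)) + 251447 = (187990 - 74254*(-1/81771)) + 251447 = (187990 + 74254/81771) + 251447 = 15372204544/81771 + 251447 = 35933277181/81771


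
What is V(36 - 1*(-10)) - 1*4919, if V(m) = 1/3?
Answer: -14756/3 ≈ -4918.7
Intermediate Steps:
V(m) = 1/3
V(36 - 1*(-10)) - 1*4919 = 1/3 - 1*4919 = 1/3 - 4919 = -14756/3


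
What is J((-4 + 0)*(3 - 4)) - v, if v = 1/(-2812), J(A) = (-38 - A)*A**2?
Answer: -1889663/2812 ≈ -672.00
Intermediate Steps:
J(A) = A**2*(-38 - A)
v = -1/2812 ≈ -0.00035562
J((-4 + 0)*(3 - 4)) - v = ((-4 + 0)*(3 - 4))**2*(-38 - (-4 + 0)*(3 - 4)) - 1*(-1/2812) = (-4*(-1))**2*(-38 - (-4)*(-1)) + 1/2812 = 4**2*(-38 - 1*4) + 1/2812 = 16*(-38 - 4) + 1/2812 = 16*(-42) + 1/2812 = -672 + 1/2812 = -1889663/2812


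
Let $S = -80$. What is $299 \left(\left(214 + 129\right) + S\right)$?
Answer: $78637$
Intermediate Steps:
$299 \left(\left(214 + 129\right) + S\right) = 299 \left(\left(214 + 129\right) - 80\right) = 299 \left(343 - 80\right) = 299 \cdot 263 = 78637$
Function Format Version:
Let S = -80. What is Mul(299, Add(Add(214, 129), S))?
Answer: 78637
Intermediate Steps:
Mul(299, Add(Add(214, 129), S)) = Mul(299, Add(Add(214, 129), -80)) = Mul(299, Add(343, -80)) = Mul(299, 263) = 78637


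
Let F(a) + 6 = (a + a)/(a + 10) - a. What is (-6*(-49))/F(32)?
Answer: -3087/383 ≈ -8.0601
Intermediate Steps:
F(a) = -6 - a + 2*a/(10 + a) (F(a) = -6 + ((a + a)/(a + 10) - a) = -6 + ((2*a)/(10 + a) - a) = -6 + (2*a/(10 + a) - a) = -6 + (-a + 2*a/(10 + a)) = -6 - a + 2*a/(10 + a))
(-6*(-49))/F(32) = (-6*(-49))/(((-60 - 1*32² - 14*32)/(10 + 32))) = 294/(((-60 - 1*1024 - 448)/42)) = 294/(((-60 - 1024 - 448)/42)) = 294/(((1/42)*(-1532))) = 294/(-766/21) = 294*(-21/766) = -3087/383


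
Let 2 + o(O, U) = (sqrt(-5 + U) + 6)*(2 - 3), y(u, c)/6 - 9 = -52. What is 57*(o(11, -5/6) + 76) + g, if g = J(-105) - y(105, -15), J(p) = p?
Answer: 4029 - 19*I*sqrt(210)/2 ≈ 4029.0 - 137.67*I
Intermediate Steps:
y(u, c) = -258 (y(u, c) = 54 + 6*(-52) = 54 - 312 = -258)
o(O, U) = -8 - sqrt(-5 + U) (o(O, U) = -2 + (sqrt(-5 + U) + 6)*(2 - 3) = -2 + (6 + sqrt(-5 + U))*(-1) = -2 + (-6 - sqrt(-5 + U)) = -8 - sqrt(-5 + U))
g = 153 (g = -105 - 1*(-258) = -105 + 258 = 153)
57*(o(11, -5/6) + 76) + g = 57*((-8 - sqrt(-5 - 5/6)) + 76) + 153 = 57*((-8 - sqrt(-35/6)) + 76) + 153 = 57*((-8 - I*sqrt(210)/6) + 76) + 153 = 57*(68 - I*sqrt(210)/6) + 153 = (3876 - 19*I*sqrt(210)/2) + 153 = 4029 - 19*I*sqrt(210)/2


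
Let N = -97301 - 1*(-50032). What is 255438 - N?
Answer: 302707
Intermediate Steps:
N = -47269 (N = -97301 + 50032 = -47269)
255438 - N = 255438 - 1*(-47269) = 255438 + 47269 = 302707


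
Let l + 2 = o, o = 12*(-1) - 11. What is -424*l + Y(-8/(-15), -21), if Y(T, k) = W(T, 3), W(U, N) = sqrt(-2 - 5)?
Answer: 10600 + I*sqrt(7) ≈ 10600.0 + 2.6458*I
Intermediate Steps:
W(U, N) = I*sqrt(7) (W(U, N) = sqrt(-7) = I*sqrt(7))
o = -23 (o = -12 - 11 = -23)
Y(T, k) = I*sqrt(7)
l = -25 (l = -2 - 23 = -25)
-424*l + Y(-8/(-15), -21) = -424*(-25) + I*sqrt(7) = 10600 + I*sqrt(7)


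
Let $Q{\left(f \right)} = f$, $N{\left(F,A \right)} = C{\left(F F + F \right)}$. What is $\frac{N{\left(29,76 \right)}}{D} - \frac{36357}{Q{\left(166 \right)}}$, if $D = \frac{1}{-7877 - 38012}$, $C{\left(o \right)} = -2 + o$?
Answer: $- \frac{6612090589}{166} \approx -3.9832 \cdot 10^{7}$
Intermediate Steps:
$N{\left(F,A \right)} = -2 + F + F^{2}$ ($N{\left(F,A \right)} = -2 + \left(F F + F\right) = -2 + \left(F^{2} + F\right) = -2 + \left(F + F^{2}\right) = -2 + F + F^{2}$)
$D = - \frac{1}{45889}$ ($D = \frac{1}{-45889} = - \frac{1}{45889} \approx -2.1792 \cdot 10^{-5}$)
$\frac{N{\left(29,76 \right)}}{D} - \frac{36357}{Q{\left(166 \right)}} = \frac{-2 + 29 \left(1 + 29\right)}{- \frac{1}{45889}} - \frac{36357}{166} = \left(-2 + 29 \cdot 30\right) \left(-45889\right) - \frac{36357}{166} = \left(-2 + 870\right) \left(-45889\right) - \frac{36357}{166} = 868 \left(-45889\right) - \frac{36357}{166} = -39831652 - \frac{36357}{166} = - \frac{6612090589}{166}$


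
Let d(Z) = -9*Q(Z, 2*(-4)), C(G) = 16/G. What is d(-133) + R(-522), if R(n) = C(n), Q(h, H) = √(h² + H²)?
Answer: -8/261 - 9*√17753 ≈ -1199.2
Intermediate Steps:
Q(h, H) = √(H² + h²)
R(n) = 16/n
d(Z) = -9*√(64 + Z²) (d(Z) = -9*√((2*(-4))² + Z²) = -9*√((-8)² + Z²) = -9*√(64 + Z²))
d(-133) + R(-522) = -9*√(64 + (-133)²) + 16/(-522) = -9*√(64 + 17689) + 16*(-1/522) = -9*√17753 - 8/261 = -8/261 - 9*√17753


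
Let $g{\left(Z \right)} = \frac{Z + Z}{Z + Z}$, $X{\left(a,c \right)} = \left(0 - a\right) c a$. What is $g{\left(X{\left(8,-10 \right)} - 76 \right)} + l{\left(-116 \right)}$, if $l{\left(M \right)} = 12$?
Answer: $13$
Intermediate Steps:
$X{\left(a,c \right)} = - c a^{2}$ ($X{\left(a,c \right)} = - a c a = - c a^{2}$)
$g{\left(Z \right)} = 1$ ($g{\left(Z \right)} = \frac{2 Z}{2 Z} = 2 Z \frac{1}{2 Z} = 1$)
$g{\left(X{\left(8,-10 \right)} - 76 \right)} + l{\left(-116 \right)} = 1 + 12 = 13$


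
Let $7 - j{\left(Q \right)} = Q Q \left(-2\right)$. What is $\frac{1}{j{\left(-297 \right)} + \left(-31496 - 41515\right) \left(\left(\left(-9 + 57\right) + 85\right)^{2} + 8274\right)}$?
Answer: $- \frac{1}{1895408168} \approx -5.2759 \cdot 10^{-10}$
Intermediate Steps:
$j{\left(Q \right)} = 7 + 2 Q^{2}$ ($j{\left(Q \right)} = 7 - Q Q \left(-2\right) = 7 - Q^{2} \left(-2\right) = 7 - - 2 Q^{2} = 7 + 2 Q^{2}$)
$\frac{1}{j{\left(-297 \right)} + \left(-31496 - 41515\right) \left(\left(\left(-9 + 57\right) + 85\right)^{2} + 8274\right)} = \frac{1}{\left(7 + 2 \left(-297\right)^{2}\right) + \left(-31496 - 41515\right) \left(\left(\left(-9 + 57\right) + 85\right)^{2} + 8274\right)} = \frac{1}{\left(7 + 2 \cdot 88209\right) - 73011 \left(\left(48 + 85\right)^{2} + 8274\right)} = \frac{1}{\left(7 + 176418\right) - 73011 \left(133^{2} + 8274\right)} = \frac{1}{176425 - 73011 \left(17689 + 8274\right)} = \frac{1}{176425 - 1895584593} = \frac{1}{-1895408168} = - \frac{1}{1895408168}$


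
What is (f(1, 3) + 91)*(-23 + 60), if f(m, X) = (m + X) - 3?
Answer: 3404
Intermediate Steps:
f(m, X) = -3 + X + m (f(m, X) = (X + m) - 3 = -3 + X + m)
(f(1, 3) + 91)*(-23 + 60) = ((-3 + 3 + 1) + 91)*(-23 + 60) = (1 + 91)*37 = 92*37 = 3404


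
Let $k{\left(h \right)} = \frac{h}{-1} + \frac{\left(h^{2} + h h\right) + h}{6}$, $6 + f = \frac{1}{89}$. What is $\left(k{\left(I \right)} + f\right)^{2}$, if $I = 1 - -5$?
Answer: $\frac{8100}{7921} \approx 1.0226$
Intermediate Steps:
$I = 6$ ($I = 1 + 5 = 6$)
$f = - \frac{533}{89}$ ($f = -6 + \frac{1}{89} = - \frac{533}{89} \approx -5.9888$)
$k{\left(h \right)} = - \frac{5 h}{6} + \frac{h^{2}}{3}$ ($k{\left(h \right)} = h \left(-1\right) + \left(\left(h^{2} + h^{2}\right) + h\right) \frac{1}{6} = - h + \left(2 h^{2} + h\right) \frac{1}{6} = - h + \left(h + 2 h^{2}\right) \frac{1}{6} = - h + \left(\frac{h^{2}}{3} + \frac{h}{6}\right) = - \frac{5 h}{6} + \frac{h^{2}}{3}$)
$\left(k{\left(I \right)} + f\right)^{2} = \left(\frac{1}{6} \cdot 6 \left(-5 + 2 \cdot 6\right) - \frac{533}{89}\right)^{2} = \left(\frac{1}{6} \cdot 6 \left(-5 + 12\right) - \frac{533}{89}\right)^{2} = \left(\frac{1}{6} \cdot 6 \cdot 7 - \frac{533}{89}\right)^{2} = \left(7 - \frac{533}{89}\right)^{2} = \left(\frac{90}{89}\right)^{2} = \frac{8100}{7921}$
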